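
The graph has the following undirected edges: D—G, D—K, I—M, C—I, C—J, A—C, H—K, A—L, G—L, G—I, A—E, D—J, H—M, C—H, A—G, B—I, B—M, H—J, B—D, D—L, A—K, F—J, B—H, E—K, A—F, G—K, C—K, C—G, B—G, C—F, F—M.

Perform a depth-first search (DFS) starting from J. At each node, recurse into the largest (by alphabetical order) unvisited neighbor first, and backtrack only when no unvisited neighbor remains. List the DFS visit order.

J -> H -> M -> I -> G -> L -> D -> K -> E -> A -> F -> C -> B

Visit J
J → H
H → M
M → I
I → G
G → L
L → D
D → K
K → E
E → A
A → F
F → C
D → B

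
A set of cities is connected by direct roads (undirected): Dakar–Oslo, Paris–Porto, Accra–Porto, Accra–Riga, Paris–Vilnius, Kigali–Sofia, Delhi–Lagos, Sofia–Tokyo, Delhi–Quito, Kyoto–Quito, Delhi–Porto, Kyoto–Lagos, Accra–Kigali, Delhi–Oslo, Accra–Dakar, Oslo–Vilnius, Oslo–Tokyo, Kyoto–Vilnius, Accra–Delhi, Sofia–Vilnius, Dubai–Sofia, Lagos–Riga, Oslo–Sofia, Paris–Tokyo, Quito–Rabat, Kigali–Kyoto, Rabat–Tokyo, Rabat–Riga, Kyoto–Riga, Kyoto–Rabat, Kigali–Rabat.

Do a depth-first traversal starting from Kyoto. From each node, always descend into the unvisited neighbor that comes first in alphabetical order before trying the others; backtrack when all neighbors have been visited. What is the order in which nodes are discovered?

Kyoto → Kigali → Accra → Dakar → Oslo → Delhi → Lagos → Riga → Rabat → Quito → Tokyo → Paris → Porto → Vilnius → Sofia → Dubai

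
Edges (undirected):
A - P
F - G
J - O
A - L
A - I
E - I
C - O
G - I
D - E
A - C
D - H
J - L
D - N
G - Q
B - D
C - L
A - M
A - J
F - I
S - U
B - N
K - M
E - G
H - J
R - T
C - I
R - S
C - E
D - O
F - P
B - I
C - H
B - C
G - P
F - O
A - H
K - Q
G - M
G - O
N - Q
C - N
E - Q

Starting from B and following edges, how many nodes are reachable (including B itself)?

BFS from B visits: B, N, I, D, C, Q, G, F, E, A, O, H, L, K, P, M, J
Reachable nodes: 17 of 21 total.

17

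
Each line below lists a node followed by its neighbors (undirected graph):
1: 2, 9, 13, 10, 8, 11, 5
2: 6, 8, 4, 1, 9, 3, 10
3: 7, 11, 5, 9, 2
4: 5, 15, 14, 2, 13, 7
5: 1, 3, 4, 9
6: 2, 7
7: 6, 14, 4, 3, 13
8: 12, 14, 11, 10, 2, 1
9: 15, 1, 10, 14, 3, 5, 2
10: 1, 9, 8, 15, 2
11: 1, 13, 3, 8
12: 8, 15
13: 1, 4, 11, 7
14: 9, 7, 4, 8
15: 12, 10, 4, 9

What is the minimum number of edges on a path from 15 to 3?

2

Level 0: 15
Level 1: 4, 9, 10, 12
Level 2: 1, 2, 3, 5, 7, 8, 13, 14
Level 3: 6, 11
3 first appears at level 2.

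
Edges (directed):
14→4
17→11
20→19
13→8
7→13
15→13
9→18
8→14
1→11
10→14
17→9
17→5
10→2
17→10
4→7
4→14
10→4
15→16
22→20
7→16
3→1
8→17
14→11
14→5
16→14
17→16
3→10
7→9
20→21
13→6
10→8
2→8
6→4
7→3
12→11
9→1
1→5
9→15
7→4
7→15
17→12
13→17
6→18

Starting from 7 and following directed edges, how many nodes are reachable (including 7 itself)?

BFS from 7 visits: 7, 16, 15, 13, 9, 4, 3, 14, 17, 8, 6, 18, 1, 10, 11, 5, 12, 2
Reachable nodes: 18 of 22 total.

18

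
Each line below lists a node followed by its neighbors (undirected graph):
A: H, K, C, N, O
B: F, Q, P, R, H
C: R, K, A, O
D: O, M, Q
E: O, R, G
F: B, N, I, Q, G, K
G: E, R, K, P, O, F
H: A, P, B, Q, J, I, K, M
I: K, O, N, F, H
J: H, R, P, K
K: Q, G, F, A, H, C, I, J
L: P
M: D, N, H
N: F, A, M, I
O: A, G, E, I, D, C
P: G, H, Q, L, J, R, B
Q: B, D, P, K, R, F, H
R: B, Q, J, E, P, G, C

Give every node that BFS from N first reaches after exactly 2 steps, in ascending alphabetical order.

B, C, D, G, H, K, O, Q

Level 0: N
Level 1: A, F, I, M
Level 2: B, C, D, G, H, K, O, Q
Level 3: E, J, P, R
Level 4: L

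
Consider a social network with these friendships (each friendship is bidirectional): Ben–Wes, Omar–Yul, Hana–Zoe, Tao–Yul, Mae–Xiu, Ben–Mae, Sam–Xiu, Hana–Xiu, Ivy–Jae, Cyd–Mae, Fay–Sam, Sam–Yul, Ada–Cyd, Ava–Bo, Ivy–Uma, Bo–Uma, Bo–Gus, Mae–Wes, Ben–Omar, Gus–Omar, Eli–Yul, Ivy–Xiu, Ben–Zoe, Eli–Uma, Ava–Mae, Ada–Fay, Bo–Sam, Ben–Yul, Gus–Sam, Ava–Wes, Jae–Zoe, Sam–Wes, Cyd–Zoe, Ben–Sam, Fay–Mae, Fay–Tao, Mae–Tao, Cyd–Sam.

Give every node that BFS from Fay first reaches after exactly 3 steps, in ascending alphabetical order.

Level 0: Fay
Level 1: Ada, Mae, Sam, Tao
Level 2: Ava, Ben, Bo, Cyd, Gus, Wes, Xiu, Yul
Level 3: Eli, Hana, Ivy, Omar, Uma, Zoe
Level 4: Jae

Eli, Hana, Ivy, Omar, Uma, Zoe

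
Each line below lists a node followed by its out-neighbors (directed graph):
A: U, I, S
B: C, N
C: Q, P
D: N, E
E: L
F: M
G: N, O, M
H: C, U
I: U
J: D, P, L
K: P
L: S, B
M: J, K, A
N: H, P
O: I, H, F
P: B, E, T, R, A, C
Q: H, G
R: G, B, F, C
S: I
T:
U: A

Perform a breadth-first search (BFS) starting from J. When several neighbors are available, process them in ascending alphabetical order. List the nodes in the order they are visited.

Visit J; enqueue D, L, P → queue [D, L, P]
Visit D; enqueue E, N → queue [L, P, E, N]
Visit L; enqueue B, S → queue [P, E, N, B, S]
Visit P; enqueue A, C, R, T → queue [E, N, B, S, A, C, R, T]
Visit E → queue [N, B, S, A, C, R, T]
Visit N; enqueue H → queue [B, S, A, C, R, T, H]
Visit B → queue [S, A, C, R, T, H]
Visit S; enqueue I → queue [A, C, R, T, H, I]
Visit A; enqueue U → queue [C, R, T, H, I, U]
Visit C; enqueue Q → queue [R, T, H, I, U, Q]
Visit R; enqueue F, G → queue [T, H, I, U, Q, F, G]
Visit T → queue [H, I, U, Q, F, G]
Visit H → queue [I, U, Q, F, G]
Visit I → queue [U, Q, F, G]
Visit U → queue [Q, F, G]
Visit Q → queue [F, G]
Visit F; enqueue M → queue [G, M]
Visit G; enqueue O → queue [M, O]
Visit M; enqueue K → queue [O, K]
Visit O → queue [K]
Visit K → queue []

J, D, L, P, E, N, B, S, A, C, R, T, H, I, U, Q, F, G, M, O, K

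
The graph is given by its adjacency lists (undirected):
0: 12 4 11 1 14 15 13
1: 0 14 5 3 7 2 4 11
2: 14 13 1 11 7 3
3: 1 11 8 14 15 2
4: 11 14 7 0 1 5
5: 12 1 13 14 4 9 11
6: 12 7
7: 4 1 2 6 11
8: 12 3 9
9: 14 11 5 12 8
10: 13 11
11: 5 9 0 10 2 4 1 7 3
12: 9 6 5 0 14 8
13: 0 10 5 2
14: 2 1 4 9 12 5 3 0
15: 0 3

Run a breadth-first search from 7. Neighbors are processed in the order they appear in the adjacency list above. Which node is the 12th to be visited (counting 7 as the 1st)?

12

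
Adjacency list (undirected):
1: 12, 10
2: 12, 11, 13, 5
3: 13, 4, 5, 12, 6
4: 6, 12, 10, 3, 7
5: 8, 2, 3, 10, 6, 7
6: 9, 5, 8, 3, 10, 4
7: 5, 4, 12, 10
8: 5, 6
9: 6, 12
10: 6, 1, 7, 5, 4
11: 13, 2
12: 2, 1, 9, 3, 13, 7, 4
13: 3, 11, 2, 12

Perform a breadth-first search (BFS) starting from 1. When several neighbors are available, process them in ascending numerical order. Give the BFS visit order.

Visit 1; enqueue 10, 12 → queue [10, 12]
Visit 10; enqueue 4, 5, 6, 7 → queue [12, 4, 5, 6, 7]
Visit 12; enqueue 2, 3, 9, 13 → queue [4, 5, 6, 7, 2, 3, 9, 13]
Visit 4 → queue [5, 6, 7, 2, 3, 9, 13]
Visit 5; enqueue 8 → queue [6, 7, 2, 3, 9, 13, 8]
Visit 6 → queue [7, 2, 3, 9, 13, 8]
Visit 7 → queue [2, 3, 9, 13, 8]
Visit 2; enqueue 11 → queue [3, 9, 13, 8, 11]
Visit 3 → queue [9, 13, 8, 11]
Visit 9 → queue [13, 8, 11]
Visit 13 → queue [8, 11]
Visit 8 → queue [11]
Visit 11 → queue []

1 -> 10 -> 12 -> 4 -> 5 -> 6 -> 7 -> 2 -> 3 -> 9 -> 13 -> 8 -> 11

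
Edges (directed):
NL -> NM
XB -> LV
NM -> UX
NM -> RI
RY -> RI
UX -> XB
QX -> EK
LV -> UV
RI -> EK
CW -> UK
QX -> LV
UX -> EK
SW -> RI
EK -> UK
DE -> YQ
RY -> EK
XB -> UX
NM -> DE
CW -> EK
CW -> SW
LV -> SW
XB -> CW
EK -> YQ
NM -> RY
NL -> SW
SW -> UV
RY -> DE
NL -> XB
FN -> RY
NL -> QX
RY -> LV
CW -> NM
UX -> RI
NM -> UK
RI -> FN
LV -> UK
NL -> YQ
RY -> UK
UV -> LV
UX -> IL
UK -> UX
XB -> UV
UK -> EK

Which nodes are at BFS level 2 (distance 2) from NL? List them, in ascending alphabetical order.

Level 0: NL
Level 1: NM, QX, SW, XB, YQ
Level 2: CW, DE, EK, LV, RI, RY, UK, UV, UX
Level 3: FN, IL

CW, DE, EK, LV, RI, RY, UK, UV, UX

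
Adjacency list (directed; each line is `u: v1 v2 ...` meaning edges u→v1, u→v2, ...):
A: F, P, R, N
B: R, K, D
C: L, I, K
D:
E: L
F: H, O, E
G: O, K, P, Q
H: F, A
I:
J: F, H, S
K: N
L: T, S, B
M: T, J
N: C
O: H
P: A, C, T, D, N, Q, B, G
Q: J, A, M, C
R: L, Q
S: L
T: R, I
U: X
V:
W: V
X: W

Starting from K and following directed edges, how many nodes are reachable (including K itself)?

20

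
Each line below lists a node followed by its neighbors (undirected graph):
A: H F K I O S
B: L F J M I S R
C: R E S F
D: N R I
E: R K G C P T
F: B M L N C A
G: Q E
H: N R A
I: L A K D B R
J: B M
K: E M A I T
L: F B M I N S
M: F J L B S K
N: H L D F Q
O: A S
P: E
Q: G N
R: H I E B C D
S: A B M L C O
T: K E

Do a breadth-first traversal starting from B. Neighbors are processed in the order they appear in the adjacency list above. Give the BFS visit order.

B, L, F, J, M, I, S, R, N, C, A, K, D, O, H, E, Q, T, G, P

Visit B; enqueue L, F, J, M, I, S, R → queue [L, F, J, M, I, S, R]
Visit L; enqueue N → queue [F, J, M, I, S, R, N]
Visit F; enqueue C, A → queue [J, M, I, S, R, N, C, A]
Visit J → queue [M, I, S, R, N, C, A]
Visit M; enqueue K → queue [I, S, R, N, C, A, K]
Visit I; enqueue D → queue [S, R, N, C, A, K, D]
Visit S; enqueue O → queue [R, N, C, A, K, D, O]
Visit R; enqueue H, E → queue [N, C, A, K, D, O, H, E]
Visit N; enqueue Q → queue [C, A, K, D, O, H, E, Q]
Visit C → queue [A, K, D, O, H, E, Q]
Visit A → queue [K, D, O, H, E, Q]
Visit K; enqueue T → queue [D, O, H, E, Q, T]
Visit D → queue [O, H, E, Q, T]
Visit O → queue [H, E, Q, T]
Visit H → queue [E, Q, T]
Visit E; enqueue G, P → queue [Q, T, G, P]
Visit Q → queue [T, G, P]
Visit T → queue [G, P]
Visit G → queue [P]
Visit P → queue []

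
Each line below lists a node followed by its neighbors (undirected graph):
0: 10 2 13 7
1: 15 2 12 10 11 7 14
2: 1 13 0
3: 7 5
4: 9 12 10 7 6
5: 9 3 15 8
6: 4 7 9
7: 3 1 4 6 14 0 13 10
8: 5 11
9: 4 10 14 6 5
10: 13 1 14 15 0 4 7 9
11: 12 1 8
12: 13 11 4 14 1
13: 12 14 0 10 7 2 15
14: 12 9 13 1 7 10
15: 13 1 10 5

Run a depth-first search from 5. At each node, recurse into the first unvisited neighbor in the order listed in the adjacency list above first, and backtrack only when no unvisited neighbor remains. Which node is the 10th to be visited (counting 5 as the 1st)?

0

Visit 5
5 → 9
9 → 4
4 → 12
12 → 13
13 → 14
14 → 1
1 → 15
15 → 10
10 → 0
0 → 2
0 → 7
7 → 3
7 → 6
1 → 11
11 → 8

Visit order: 5, 9, 4, 12, 13, 14, 1, 15, 10, 0, 2, 7, 3, 6, 11, 8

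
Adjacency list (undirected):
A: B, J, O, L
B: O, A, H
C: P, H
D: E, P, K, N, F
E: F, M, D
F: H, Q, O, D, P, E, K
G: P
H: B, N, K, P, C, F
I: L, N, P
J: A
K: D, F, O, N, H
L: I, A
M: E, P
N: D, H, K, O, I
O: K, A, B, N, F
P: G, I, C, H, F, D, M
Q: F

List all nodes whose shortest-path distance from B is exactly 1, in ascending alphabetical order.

A, H, O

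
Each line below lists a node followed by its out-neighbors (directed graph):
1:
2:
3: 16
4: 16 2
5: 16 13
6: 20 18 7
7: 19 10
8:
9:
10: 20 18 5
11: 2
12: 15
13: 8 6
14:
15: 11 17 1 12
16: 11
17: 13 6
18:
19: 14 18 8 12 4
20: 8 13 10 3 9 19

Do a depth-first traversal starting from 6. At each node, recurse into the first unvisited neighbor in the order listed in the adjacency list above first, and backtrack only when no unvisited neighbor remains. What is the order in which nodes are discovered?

Visit 6
6 → 20
20 → 8
20 → 13
20 → 10
10 → 18
10 → 5
5 → 16
16 → 11
11 → 2
20 → 3
20 → 9
20 → 19
19 → 14
19 → 12
12 → 15
15 → 17
15 → 1
19 → 4
6 → 7

6 → 20 → 8 → 13 → 10 → 18 → 5 → 16 → 11 → 2 → 3 → 9 → 19 → 14 → 12 → 15 → 17 → 1 → 4 → 7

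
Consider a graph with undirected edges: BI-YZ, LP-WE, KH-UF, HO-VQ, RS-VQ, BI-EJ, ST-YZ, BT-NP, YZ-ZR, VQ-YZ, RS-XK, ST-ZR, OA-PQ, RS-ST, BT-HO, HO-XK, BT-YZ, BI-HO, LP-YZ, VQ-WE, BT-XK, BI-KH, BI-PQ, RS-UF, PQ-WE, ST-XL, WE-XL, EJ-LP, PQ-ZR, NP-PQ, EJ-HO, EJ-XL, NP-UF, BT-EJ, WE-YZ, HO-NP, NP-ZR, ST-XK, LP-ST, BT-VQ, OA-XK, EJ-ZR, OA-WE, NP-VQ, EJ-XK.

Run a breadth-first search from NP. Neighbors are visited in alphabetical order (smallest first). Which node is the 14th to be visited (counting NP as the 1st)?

KH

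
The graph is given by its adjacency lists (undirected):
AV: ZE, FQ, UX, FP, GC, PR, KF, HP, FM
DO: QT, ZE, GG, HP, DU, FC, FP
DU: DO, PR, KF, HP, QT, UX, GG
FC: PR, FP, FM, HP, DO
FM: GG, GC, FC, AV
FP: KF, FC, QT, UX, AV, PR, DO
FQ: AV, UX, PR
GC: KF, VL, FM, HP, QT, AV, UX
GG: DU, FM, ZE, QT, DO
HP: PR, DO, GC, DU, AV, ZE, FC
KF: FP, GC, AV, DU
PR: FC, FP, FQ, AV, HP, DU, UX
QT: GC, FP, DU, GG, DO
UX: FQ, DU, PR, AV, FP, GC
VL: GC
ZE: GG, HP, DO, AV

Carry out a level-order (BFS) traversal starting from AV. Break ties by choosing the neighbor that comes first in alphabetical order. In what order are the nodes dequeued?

AV, FM, FP, FQ, GC, HP, KF, PR, UX, ZE, FC, GG, DO, QT, VL, DU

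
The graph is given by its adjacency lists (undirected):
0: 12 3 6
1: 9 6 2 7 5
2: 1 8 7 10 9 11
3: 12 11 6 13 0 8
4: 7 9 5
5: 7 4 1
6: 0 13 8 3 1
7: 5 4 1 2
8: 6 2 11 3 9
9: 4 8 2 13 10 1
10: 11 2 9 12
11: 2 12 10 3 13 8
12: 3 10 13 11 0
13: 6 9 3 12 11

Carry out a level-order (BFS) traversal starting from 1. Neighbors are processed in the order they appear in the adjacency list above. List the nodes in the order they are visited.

1 -> 9 -> 6 -> 2 -> 7 -> 5 -> 4 -> 8 -> 13 -> 10 -> 0 -> 3 -> 11 -> 12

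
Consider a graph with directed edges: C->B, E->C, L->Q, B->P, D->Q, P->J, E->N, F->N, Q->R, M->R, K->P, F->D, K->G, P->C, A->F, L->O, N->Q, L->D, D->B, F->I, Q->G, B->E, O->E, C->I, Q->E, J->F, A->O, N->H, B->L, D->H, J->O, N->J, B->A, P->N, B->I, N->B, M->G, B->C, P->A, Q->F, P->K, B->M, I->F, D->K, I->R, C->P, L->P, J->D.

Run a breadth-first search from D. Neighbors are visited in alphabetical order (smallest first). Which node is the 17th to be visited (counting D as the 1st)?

N

Visit D; enqueue B, H, K, Q → queue [B, H, K, Q]
Visit B; enqueue A, C, E, I, L, M, P → queue [H, K, Q, A, C, E, I, L, M, P]
Visit H → queue [K, Q, A, C, E, I, L, M, P]
Visit K; enqueue G → queue [Q, A, C, E, I, L, M, P, G]
Visit Q; enqueue F, R → queue [A, C, E, I, L, M, P, G, F, R]
Visit A; enqueue O → queue [C, E, I, L, M, P, G, F, R, O]
Visit C → queue [E, I, L, M, P, G, F, R, O]
Visit E; enqueue N → queue [I, L, M, P, G, F, R, O, N]
Visit I → queue [L, M, P, G, F, R, O, N]
Visit L → queue [M, P, G, F, R, O, N]
Visit M → queue [P, G, F, R, O, N]
Visit P; enqueue J → queue [G, F, R, O, N, J]
Visit G → queue [F, R, O, N, J]
Visit F → queue [R, O, N, J]
Visit R → queue [O, N, J]
Visit O → queue [N, J]
Visit N → queue [J]
Visit J → queue []

Visit order: D, B, H, K, Q, A, C, E, I, L, M, P, G, F, R, O, N, J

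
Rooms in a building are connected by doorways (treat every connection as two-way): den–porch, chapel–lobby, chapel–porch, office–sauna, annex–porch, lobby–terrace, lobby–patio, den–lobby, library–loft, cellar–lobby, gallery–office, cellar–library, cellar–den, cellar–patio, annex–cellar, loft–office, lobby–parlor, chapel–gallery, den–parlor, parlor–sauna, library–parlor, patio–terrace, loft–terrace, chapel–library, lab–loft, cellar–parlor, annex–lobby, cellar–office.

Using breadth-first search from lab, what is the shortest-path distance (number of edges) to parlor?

3

Level 0: lab
Level 1: loft
Level 2: library, office, terrace
Level 3: cellar, chapel, gallery, lobby, parlor, patio, sauna
Level 4: annex, den, porch
parlor first appears at level 3.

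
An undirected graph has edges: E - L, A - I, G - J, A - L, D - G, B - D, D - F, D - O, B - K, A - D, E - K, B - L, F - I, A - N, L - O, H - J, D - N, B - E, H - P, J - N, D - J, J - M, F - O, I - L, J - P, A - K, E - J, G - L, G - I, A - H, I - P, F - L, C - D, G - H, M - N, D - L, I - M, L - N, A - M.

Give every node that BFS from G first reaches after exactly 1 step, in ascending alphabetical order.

D, H, I, J, L

Level 0: G
Level 1: D, H, I, J, L
Level 2: A, B, C, E, F, M, N, O, P
Level 3: K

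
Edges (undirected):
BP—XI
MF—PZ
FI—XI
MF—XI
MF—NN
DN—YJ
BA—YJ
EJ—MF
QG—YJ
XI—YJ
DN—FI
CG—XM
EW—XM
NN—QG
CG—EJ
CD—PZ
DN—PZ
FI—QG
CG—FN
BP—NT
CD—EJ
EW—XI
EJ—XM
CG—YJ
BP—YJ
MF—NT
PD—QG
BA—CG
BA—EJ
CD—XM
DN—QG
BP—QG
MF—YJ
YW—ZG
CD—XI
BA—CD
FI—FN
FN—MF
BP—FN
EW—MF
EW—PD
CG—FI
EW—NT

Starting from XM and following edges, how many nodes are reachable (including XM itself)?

BFS from XM visits: XM, CD, CG, EJ, EW, BA, PZ, XI, FI, FN, YJ, MF, NT, PD, DN, BP, QG, NN
Reachable nodes: 18 of 20 total.

18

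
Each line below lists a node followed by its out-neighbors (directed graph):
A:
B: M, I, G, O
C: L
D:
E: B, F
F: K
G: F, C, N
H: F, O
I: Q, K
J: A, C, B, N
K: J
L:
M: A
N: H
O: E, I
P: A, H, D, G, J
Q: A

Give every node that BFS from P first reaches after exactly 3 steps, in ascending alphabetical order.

Level 0: P
Level 1: A, D, G, H, J
Level 2: B, C, F, N, O
Level 3: E, I, K, L, M
Level 4: Q

E, I, K, L, M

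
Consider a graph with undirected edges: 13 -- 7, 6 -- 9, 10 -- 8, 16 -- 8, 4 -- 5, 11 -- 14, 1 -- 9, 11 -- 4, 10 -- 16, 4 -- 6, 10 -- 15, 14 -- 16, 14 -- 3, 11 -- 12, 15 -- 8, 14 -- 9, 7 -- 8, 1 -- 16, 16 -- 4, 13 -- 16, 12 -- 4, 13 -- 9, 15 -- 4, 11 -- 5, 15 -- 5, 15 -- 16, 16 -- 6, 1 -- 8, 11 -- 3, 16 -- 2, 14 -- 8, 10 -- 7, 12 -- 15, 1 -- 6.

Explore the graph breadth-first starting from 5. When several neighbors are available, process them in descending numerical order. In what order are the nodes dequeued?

5, 15, 11, 4, 16, 12, 10, 8, 14, 3, 6, 13, 2, 1, 7, 9

Visit 5; enqueue 15, 11, 4 → queue [15, 11, 4]
Visit 15; enqueue 16, 12, 10, 8 → queue [11, 4, 16, 12, 10, 8]
Visit 11; enqueue 14, 3 → queue [4, 16, 12, 10, 8, 14, 3]
Visit 4; enqueue 6 → queue [16, 12, 10, 8, 14, 3, 6]
Visit 16; enqueue 13, 2, 1 → queue [12, 10, 8, 14, 3, 6, 13, 2, 1]
Visit 12 → queue [10, 8, 14, 3, 6, 13, 2, 1]
Visit 10; enqueue 7 → queue [8, 14, 3, 6, 13, 2, 1, 7]
Visit 8 → queue [14, 3, 6, 13, 2, 1, 7]
Visit 14; enqueue 9 → queue [3, 6, 13, 2, 1, 7, 9]
Visit 3 → queue [6, 13, 2, 1, 7, 9]
Visit 6 → queue [13, 2, 1, 7, 9]
Visit 13 → queue [2, 1, 7, 9]
Visit 2 → queue [1, 7, 9]
Visit 1 → queue [7, 9]
Visit 7 → queue [9]
Visit 9 → queue []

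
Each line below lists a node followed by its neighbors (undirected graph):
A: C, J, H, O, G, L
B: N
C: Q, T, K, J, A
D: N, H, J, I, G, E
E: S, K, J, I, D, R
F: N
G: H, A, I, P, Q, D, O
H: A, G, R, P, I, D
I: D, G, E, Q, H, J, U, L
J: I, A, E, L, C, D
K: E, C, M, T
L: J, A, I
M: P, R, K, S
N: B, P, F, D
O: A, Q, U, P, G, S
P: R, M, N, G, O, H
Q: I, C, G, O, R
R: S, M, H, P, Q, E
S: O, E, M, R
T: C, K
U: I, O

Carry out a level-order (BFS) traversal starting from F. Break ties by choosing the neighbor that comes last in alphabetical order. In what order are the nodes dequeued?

F, N, P, D, B, R, O, M, H, G, J, I, E, S, Q, U, A, K, L, C, T

Visit F; enqueue N → queue [N]
Visit N; enqueue P, D, B → queue [P, D, B]
Visit P; enqueue R, O, M, H, G → queue [D, B, R, O, M, H, G]
Visit D; enqueue J, I, E → queue [B, R, O, M, H, G, J, I, E]
Visit B → queue [R, O, M, H, G, J, I, E]
Visit R; enqueue S, Q → queue [O, M, H, G, J, I, E, S, Q]
Visit O; enqueue U, A → queue [M, H, G, J, I, E, S, Q, U, A]
Visit M; enqueue K → queue [H, G, J, I, E, S, Q, U, A, K]
Visit H → queue [G, J, I, E, S, Q, U, A, K]
Visit G → queue [J, I, E, S, Q, U, A, K]
Visit J; enqueue L, C → queue [I, E, S, Q, U, A, K, L, C]
Visit I → queue [E, S, Q, U, A, K, L, C]
Visit E → queue [S, Q, U, A, K, L, C]
Visit S → queue [Q, U, A, K, L, C]
Visit Q → queue [U, A, K, L, C]
Visit U → queue [A, K, L, C]
Visit A → queue [K, L, C]
Visit K; enqueue T → queue [L, C, T]
Visit L → queue [C, T]
Visit C → queue [T]
Visit T → queue []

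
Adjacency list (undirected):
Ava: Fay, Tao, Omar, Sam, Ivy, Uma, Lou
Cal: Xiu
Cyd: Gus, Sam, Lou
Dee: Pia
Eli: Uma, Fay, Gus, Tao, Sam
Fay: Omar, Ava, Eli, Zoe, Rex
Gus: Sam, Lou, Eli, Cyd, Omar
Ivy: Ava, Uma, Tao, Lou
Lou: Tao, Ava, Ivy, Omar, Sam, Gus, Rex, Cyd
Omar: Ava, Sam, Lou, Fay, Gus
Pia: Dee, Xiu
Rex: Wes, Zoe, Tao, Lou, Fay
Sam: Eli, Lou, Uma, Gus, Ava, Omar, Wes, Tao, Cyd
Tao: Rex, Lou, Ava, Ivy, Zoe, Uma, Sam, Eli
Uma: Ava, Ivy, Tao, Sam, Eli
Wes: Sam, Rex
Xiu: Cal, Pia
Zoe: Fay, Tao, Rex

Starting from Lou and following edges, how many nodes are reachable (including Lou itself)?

BFS from Lou visits: Lou, Ava, Cyd, Gus, Ivy, Omar, Rex, Sam, Tao, Fay, Uma, Eli, Wes, Zoe
Reachable nodes: 14 of 18 total.

14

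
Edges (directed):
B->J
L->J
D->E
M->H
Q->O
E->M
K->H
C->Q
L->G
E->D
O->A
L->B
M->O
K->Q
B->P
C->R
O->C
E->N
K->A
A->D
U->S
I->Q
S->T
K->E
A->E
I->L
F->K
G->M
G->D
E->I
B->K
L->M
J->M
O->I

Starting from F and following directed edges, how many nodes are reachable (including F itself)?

BFS from F visits: F, K, Q, H, E, A, O, N, M, I, D, C, L, R, J, G, B, P
Reachable nodes: 18 of 21 total.

18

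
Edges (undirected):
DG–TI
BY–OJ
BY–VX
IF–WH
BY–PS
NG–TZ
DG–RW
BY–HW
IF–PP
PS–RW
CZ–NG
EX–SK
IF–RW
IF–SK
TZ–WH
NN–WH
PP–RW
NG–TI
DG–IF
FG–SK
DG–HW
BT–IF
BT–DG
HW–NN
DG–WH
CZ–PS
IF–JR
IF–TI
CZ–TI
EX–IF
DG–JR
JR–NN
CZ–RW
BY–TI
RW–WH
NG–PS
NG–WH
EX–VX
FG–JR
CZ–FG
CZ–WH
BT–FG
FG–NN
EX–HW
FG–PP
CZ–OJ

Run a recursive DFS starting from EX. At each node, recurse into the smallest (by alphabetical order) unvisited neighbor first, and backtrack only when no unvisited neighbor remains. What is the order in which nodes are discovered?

EX, HW, BY, OJ, CZ, FG, BT, DG, IF, JR, NN, WH, NG, PS, RW, PP, TI, TZ, SK, VX

Visit EX
EX → HW
HW → BY
BY → OJ
OJ → CZ
CZ → FG
FG → BT
BT → DG
DG → IF
IF → JR
JR → NN
NN → WH
WH → NG
NG → PS
PS → RW
RW → PP
NG → TI
NG → TZ
IF → SK
BY → VX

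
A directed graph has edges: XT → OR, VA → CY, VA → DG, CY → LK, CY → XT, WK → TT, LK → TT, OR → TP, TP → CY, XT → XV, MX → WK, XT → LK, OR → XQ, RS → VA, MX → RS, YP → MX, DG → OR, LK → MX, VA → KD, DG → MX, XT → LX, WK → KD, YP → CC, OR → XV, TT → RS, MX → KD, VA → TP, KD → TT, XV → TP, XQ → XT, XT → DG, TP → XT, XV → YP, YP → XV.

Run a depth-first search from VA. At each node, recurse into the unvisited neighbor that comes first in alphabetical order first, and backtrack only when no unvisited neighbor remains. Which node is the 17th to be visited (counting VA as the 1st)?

Visit VA
VA → CY
CY → LK
LK → MX
MX → KD
KD → TT
TT → RS
MX → WK
CY → XT
XT → DG
DG → OR
OR → TP
OR → XQ
OR → XV
XV → YP
YP → CC
XT → LX

Visit order: VA, CY, LK, MX, KD, TT, RS, WK, XT, DG, OR, TP, XQ, XV, YP, CC, LX

LX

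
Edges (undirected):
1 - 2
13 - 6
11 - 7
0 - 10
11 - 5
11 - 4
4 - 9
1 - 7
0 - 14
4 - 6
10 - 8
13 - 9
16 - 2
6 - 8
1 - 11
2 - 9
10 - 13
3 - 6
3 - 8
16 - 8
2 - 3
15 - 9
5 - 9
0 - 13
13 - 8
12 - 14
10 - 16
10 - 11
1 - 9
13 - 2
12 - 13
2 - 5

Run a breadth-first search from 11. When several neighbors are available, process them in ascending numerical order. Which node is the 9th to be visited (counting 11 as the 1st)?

6

Visit 11; enqueue 1, 4, 5, 7, 10 → queue [1, 4, 5, 7, 10]
Visit 1; enqueue 2, 9 → queue [4, 5, 7, 10, 2, 9]
Visit 4; enqueue 6 → queue [5, 7, 10, 2, 9, 6]
Visit 5 → queue [7, 10, 2, 9, 6]
Visit 7 → queue [10, 2, 9, 6]
Visit 10; enqueue 0, 8, 13, 16 → queue [2, 9, 6, 0, 8, 13, 16]
Visit 2; enqueue 3 → queue [9, 6, 0, 8, 13, 16, 3]
Visit 9; enqueue 15 → queue [6, 0, 8, 13, 16, 3, 15]
Visit 6 → queue [0, 8, 13, 16, 3, 15]
Visit 0; enqueue 14 → queue [8, 13, 16, 3, 15, 14]
Visit 8 → queue [13, 16, 3, 15, 14]
Visit 13; enqueue 12 → queue [16, 3, 15, 14, 12]
Visit 16 → queue [3, 15, 14, 12]
Visit 3 → queue [15, 14, 12]
Visit 15 → queue [14, 12]
Visit 14 → queue [12]
Visit 12 → queue []

Visit order: 11, 1, 4, 5, 7, 10, 2, 9, 6, 0, 8, 13, 16, 3, 15, 14, 12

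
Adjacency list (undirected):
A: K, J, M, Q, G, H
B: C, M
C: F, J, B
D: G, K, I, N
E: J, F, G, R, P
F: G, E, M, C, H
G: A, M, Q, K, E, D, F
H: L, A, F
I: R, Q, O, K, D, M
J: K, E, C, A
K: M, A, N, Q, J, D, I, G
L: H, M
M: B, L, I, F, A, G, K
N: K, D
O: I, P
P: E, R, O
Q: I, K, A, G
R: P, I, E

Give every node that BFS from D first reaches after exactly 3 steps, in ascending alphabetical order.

Level 0: D
Level 1: G, I, K, N
Level 2: A, E, F, J, M, O, Q, R
Level 3: B, C, H, L, P

B, C, H, L, P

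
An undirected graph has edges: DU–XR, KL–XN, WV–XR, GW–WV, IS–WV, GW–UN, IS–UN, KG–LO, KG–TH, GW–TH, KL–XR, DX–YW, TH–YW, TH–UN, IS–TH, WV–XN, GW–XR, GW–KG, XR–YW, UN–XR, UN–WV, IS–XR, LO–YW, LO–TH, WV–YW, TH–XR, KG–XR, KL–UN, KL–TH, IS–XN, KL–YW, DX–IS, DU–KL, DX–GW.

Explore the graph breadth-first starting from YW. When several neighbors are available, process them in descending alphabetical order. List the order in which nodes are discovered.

Visit YW; enqueue XR, WV, TH, LO, KL, DX → queue [XR, WV, TH, LO, KL, DX]
Visit XR; enqueue UN, KG, IS, GW, DU → queue [WV, TH, LO, KL, DX, UN, KG, IS, GW, DU]
Visit WV; enqueue XN → queue [TH, LO, KL, DX, UN, KG, IS, GW, DU, XN]
Visit TH → queue [LO, KL, DX, UN, KG, IS, GW, DU, XN]
Visit LO → queue [KL, DX, UN, KG, IS, GW, DU, XN]
Visit KL → queue [DX, UN, KG, IS, GW, DU, XN]
Visit DX → queue [UN, KG, IS, GW, DU, XN]
Visit UN → queue [KG, IS, GW, DU, XN]
Visit KG → queue [IS, GW, DU, XN]
Visit IS → queue [GW, DU, XN]
Visit GW → queue [DU, XN]
Visit DU → queue [XN]
Visit XN → queue []

YW → XR → WV → TH → LO → KL → DX → UN → KG → IS → GW → DU → XN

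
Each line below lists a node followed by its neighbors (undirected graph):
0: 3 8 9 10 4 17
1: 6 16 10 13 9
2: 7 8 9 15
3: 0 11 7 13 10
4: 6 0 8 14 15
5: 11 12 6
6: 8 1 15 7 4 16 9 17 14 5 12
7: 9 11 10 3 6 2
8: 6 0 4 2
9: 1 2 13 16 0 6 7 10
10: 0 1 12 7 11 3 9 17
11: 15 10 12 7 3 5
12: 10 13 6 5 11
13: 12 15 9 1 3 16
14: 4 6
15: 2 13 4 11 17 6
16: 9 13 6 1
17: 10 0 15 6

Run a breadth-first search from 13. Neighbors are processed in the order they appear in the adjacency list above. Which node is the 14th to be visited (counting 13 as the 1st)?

17

Visit 13; enqueue 12, 15, 9, 1, 3, 16 → queue [12, 15, 9, 1, 3, 16]
Visit 12; enqueue 10, 6, 5, 11 → queue [15, 9, 1, 3, 16, 10, 6, 5, 11]
Visit 15; enqueue 2, 4, 17 → queue [9, 1, 3, 16, 10, 6, 5, 11, 2, 4, 17]
Visit 9; enqueue 0, 7 → queue [1, 3, 16, 10, 6, 5, 11, 2, 4, 17, 0, 7]
Visit 1 → queue [3, 16, 10, 6, 5, 11, 2, 4, 17, 0, 7]
Visit 3 → queue [16, 10, 6, 5, 11, 2, 4, 17, 0, 7]
Visit 16 → queue [10, 6, 5, 11, 2, 4, 17, 0, 7]
Visit 10 → queue [6, 5, 11, 2, 4, 17, 0, 7]
Visit 6; enqueue 8, 14 → queue [5, 11, 2, 4, 17, 0, 7, 8, 14]
Visit 5 → queue [11, 2, 4, 17, 0, 7, 8, 14]
Visit 11 → queue [2, 4, 17, 0, 7, 8, 14]
Visit 2 → queue [4, 17, 0, 7, 8, 14]
Visit 4 → queue [17, 0, 7, 8, 14]
Visit 17 → queue [0, 7, 8, 14]
Visit 0 → queue [7, 8, 14]
Visit 7 → queue [8, 14]
Visit 8 → queue [14]
Visit 14 → queue []

Visit order: 13, 12, 15, 9, 1, 3, 16, 10, 6, 5, 11, 2, 4, 17, 0, 7, 8, 14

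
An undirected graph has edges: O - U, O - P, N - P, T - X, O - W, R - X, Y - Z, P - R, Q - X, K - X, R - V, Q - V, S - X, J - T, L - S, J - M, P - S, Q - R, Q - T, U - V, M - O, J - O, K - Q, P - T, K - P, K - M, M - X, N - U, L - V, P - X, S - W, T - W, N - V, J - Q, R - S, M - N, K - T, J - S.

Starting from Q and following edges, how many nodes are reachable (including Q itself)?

BFS from Q visits: Q, X, V, T, R, K, J, S, P, M, U, N, L, W, O
Reachable nodes: 15 of 17 total.

15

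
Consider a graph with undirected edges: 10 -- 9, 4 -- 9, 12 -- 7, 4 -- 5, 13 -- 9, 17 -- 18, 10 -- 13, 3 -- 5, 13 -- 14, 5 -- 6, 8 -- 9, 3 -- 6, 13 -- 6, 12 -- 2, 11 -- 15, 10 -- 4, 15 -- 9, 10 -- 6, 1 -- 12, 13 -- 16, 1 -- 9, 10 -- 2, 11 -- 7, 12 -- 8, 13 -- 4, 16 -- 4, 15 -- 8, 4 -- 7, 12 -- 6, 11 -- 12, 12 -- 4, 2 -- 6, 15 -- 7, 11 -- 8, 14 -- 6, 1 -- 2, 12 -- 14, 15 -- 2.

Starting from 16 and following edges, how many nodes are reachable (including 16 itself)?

BFS from 16 visits: 16, 4, 13, 5, 7, 9, 10, 12, 6, 14, 3, 11, 15, 1, 8, 2
Reachable nodes: 16 of 18 total.

16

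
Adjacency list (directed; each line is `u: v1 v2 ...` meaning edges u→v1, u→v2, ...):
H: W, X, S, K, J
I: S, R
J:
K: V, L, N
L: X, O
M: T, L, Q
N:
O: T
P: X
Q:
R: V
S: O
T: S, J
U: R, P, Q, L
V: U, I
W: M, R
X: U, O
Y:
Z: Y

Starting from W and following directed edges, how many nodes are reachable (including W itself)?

14

BFS from W visits: W, M, R, L, Q, T, V, O, X, J, S, I, U, P
Reachable nodes: 14 of 19 total.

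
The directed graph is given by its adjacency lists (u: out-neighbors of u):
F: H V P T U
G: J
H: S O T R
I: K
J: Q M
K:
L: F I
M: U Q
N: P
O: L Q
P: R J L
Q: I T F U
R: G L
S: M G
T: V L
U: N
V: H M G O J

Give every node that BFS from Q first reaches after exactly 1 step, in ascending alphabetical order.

Level 0: Q
Level 1: F, I, T, U
Level 2: H, K, L, N, P, V
Level 3: G, J, M, O, R, S

F, I, T, U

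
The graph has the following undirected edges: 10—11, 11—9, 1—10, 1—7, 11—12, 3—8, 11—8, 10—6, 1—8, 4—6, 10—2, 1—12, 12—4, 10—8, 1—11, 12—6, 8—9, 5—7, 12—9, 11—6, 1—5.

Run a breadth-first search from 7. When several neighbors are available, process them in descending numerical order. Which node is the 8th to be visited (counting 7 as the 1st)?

9

Visit 7; enqueue 5, 1 → queue [5, 1]
Visit 5 → queue [1]
Visit 1; enqueue 12, 11, 10, 8 → queue [12, 11, 10, 8]
Visit 12; enqueue 9, 6, 4 → queue [11, 10, 8, 9, 6, 4]
Visit 11 → queue [10, 8, 9, 6, 4]
Visit 10; enqueue 2 → queue [8, 9, 6, 4, 2]
Visit 8; enqueue 3 → queue [9, 6, 4, 2, 3]
Visit 9 → queue [6, 4, 2, 3]
Visit 6 → queue [4, 2, 3]
Visit 4 → queue [2, 3]
Visit 2 → queue [3]
Visit 3 → queue []

Visit order: 7, 5, 1, 12, 11, 10, 8, 9, 6, 4, 2, 3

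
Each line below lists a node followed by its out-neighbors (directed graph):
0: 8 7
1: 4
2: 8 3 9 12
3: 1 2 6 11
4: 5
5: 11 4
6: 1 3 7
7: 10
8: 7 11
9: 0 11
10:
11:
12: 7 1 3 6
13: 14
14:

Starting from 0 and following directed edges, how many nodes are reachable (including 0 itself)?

BFS from 0 visits: 0, 8, 7, 11, 10
Reachable nodes: 5 of 15 total.

5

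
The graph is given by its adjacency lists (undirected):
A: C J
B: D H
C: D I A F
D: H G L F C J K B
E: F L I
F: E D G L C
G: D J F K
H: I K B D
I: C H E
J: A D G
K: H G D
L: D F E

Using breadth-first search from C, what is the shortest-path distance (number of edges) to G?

2

Level 0: C
Level 1: A, D, F, I
Level 2: B, E, G, H, J, K, L
G first appears at level 2.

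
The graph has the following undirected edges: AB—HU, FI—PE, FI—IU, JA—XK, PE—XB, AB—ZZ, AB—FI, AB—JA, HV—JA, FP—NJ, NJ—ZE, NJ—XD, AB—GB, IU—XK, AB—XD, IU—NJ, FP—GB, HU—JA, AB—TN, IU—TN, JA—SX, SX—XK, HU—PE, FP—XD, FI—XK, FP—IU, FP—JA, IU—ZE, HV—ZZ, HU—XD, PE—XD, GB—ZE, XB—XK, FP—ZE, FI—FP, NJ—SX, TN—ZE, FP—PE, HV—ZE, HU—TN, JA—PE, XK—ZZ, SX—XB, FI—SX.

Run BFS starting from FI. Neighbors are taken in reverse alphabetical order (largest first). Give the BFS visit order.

Visit FI; enqueue XK, SX, PE, IU, FP, AB → queue [XK, SX, PE, IU, FP, AB]
Visit XK; enqueue ZZ, XB, JA → queue [SX, PE, IU, FP, AB, ZZ, XB, JA]
Visit SX; enqueue NJ → queue [PE, IU, FP, AB, ZZ, XB, JA, NJ]
Visit PE; enqueue XD, HU → queue [IU, FP, AB, ZZ, XB, JA, NJ, XD, HU]
Visit IU; enqueue ZE, TN → queue [FP, AB, ZZ, XB, JA, NJ, XD, HU, ZE, TN]
Visit FP; enqueue GB → queue [AB, ZZ, XB, JA, NJ, XD, HU, ZE, TN, GB]
Visit AB → queue [ZZ, XB, JA, NJ, XD, HU, ZE, TN, GB]
Visit ZZ; enqueue HV → queue [XB, JA, NJ, XD, HU, ZE, TN, GB, HV]
Visit XB → queue [JA, NJ, XD, HU, ZE, TN, GB, HV]
Visit JA → queue [NJ, XD, HU, ZE, TN, GB, HV]
Visit NJ → queue [XD, HU, ZE, TN, GB, HV]
Visit XD → queue [HU, ZE, TN, GB, HV]
Visit HU → queue [ZE, TN, GB, HV]
Visit ZE → queue [TN, GB, HV]
Visit TN → queue [GB, HV]
Visit GB → queue [HV]
Visit HV → queue []

FI, XK, SX, PE, IU, FP, AB, ZZ, XB, JA, NJ, XD, HU, ZE, TN, GB, HV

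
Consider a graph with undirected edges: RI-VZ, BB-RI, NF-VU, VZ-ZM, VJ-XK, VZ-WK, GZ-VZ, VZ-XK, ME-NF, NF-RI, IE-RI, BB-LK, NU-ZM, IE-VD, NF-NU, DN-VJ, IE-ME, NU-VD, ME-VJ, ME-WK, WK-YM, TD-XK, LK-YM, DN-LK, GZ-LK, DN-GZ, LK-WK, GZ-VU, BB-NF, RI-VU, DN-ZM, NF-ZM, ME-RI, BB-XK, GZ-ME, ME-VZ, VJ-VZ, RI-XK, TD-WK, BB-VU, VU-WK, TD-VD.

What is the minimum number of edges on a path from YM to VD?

Level 0: YM
Level 1: LK, WK
Level 2: BB, DN, GZ, ME, TD, VU, VZ
Level 3: IE, NF, RI, VD, VJ, XK, ZM
Level 4: NU
VD first appears at level 3.

3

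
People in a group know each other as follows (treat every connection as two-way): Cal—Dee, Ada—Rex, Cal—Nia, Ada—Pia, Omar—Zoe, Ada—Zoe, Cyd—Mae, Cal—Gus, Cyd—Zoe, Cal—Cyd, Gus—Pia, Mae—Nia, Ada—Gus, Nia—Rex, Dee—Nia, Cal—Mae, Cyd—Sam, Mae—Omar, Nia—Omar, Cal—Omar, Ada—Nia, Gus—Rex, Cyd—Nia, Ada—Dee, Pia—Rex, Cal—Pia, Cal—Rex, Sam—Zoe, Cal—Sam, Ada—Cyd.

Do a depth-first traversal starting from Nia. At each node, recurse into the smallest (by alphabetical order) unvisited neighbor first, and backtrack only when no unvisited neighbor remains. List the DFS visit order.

Nia, Ada, Cyd, Cal, Dee, Gus, Pia, Rex, Mae, Omar, Zoe, Sam

Visit Nia
Nia → Ada
Ada → Cyd
Cyd → Cal
Cal → Dee
Cal → Gus
Gus → Pia
Pia → Rex
Cal → Mae
Mae → Omar
Omar → Zoe
Zoe → Sam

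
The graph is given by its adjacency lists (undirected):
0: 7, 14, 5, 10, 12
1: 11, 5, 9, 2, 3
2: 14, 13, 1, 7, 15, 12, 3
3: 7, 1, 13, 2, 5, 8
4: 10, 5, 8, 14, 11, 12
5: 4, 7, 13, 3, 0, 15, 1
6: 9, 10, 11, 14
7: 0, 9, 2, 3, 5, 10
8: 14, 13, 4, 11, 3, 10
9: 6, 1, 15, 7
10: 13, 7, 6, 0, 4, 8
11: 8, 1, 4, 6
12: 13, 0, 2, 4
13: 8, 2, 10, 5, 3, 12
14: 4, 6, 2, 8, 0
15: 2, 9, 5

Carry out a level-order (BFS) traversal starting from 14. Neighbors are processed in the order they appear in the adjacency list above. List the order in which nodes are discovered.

Visit 14; enqueue 4, 6, 2, 8, 0 → queue [4, 6, 2, 8, 0]
Visit 4; enqueue 10, 5, 11, 12 → queue [6, 2, 8, 0, 10, 5, 11, 12]
Visit 6; enqueue 9 → queue [2, 8, 0, 10, 5, 11, 12, 9]
Visit 2; enqueue 13, 1, 7, 15, 3 → queue [8, 0, 10, 5, 11, 12, 9, 13, 1, 7, 15, 3]
Visit 8 → queue [0, 10, 5, 11, 12, 9, 13, 1, 7, 15, 3]
Visit 0 → queue [10, 5, 11, 12, 9, 13, 1, 7, 15, 3]
Visit 10 → queue [5, 11, 12, 9, 13, 1, 7, 15, 3]
Visit 5 → queue [11, 12, 9, 13, 1, 7, 15, 3]
Visit 11 → queue [12, 9, 13, 1, 7, 15, 3]
Visit 12 → queue [9, 13, 1, 7, 15, 3]
Visit 9 → queue [13, 1, 7, 15, 3]
Visit 13 → queue [1, 7, 15, 3]
Visit 1 → queue [7, 15, 3]
Visit 7 → queue [15, 3]
Visit 15 → queue [3]
Visit 3 → queue []

14 4 6 2 8 0 10 5 11 12 9 13 1 7 15 3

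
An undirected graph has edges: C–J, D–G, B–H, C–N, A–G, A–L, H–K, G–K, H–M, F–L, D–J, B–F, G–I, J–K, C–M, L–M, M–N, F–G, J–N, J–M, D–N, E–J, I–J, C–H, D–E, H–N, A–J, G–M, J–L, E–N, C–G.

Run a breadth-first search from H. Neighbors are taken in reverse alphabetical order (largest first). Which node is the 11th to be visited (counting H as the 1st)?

G

Visit H; enqueue N, M, K, C, B → queue [N, M, K, C, B]
Visit N; enqueue J, E, D → queue [M, K, C, B, J, E, D]
Visit M; enqueue L, G → queue [K, C, B, J, E, D, L, G]
Visit K → queue [C, B, J, E, D, L, G]
Visit C → queue [B, J, E, D, L, G]
Visit B; enqueue F → queue [J, E, D, L, G, F]
Visit J; enqueue I, A → queue [E, D, L, G, F, I, A]
Visit E → queue [D, L, G, F, I, A]
Visit D → queue [L, G, F, I, A]
Visit L → queue [G, F, I, A]
Visit G → queue [F, I, A]
Visit F → queue [I, A]
Visit I → queue [A]
Visit A → queue []

Visit order: H, N, M, K, C, B, J, E, D, L, G, F, I, A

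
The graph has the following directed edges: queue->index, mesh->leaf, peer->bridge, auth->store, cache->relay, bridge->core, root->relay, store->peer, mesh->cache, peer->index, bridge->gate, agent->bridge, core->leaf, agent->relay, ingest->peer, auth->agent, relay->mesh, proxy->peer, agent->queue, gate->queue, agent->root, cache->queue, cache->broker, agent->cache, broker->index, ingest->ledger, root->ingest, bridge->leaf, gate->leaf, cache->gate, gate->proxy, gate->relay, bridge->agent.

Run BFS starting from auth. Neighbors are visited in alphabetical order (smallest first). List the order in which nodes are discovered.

Visit auth; enqueue agent, store → queue [agent, store]
Visit agent; enqueue bridge, cache, queue, relay, root → queue [store, bridge, cache, queue, relay, root]
Visit store; enqueue peer → queue [bridge, cache, queue, relay, root, peer]
Visit bridge; enqueue core, gate, leaf → queue [cache, queue, relay, root, peer, core, gate, leaf]
Visit cache; enqueue broker → queue [queue, relay, root, peer, core, gate, leaf, broker]
Visit queue; enqueue index → queue [relay, root, peer, core, gate, leaf, broker, index]
Visit relay; enqueue mesh → queue [root, peer, core, gate, leaf, broker, index, mesh]
Visit root; enqueue ingest → queue [peer, core, gate, leaf, broker, index, mesh, ingest]
Visit peer → queue [core, gate, leaf, broker, index, mesh, ingest]
Visit core → queue [gate, leaf, broker, index, mesh, ingest]
Visit gate; enqueue proxy → queue [leaf, broker, index, mesh, ingest, proxy]
Visit leaf → queue [broker, index, mesh, ingest, proxy]
Visit broker → queue [index, mesh, ingest, proxy]
Visit index → queue [mesh, ingest, proxy]
Visit mesh → queue [ingest, proxy]
Visit ingest; enqueue ledger → queue [proxy, ledger]
Visit proxy → queue [ledger]
Visit ledger → queue []

auth → agent → store → bridge → cache → queue → relay → root → peer → core → gate → leaf → broker → index → mesh → ingest → proxy → ledger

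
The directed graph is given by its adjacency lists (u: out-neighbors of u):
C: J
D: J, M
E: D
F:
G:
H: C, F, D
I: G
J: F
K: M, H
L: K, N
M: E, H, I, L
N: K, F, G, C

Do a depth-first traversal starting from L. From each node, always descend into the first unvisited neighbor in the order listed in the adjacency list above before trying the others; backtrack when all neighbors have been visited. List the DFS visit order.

L, K, M, E, D, J, F, H, C, I, G, N

Visit L
L → K
K → M
M → E
E → D
D → J
J → F
M → H
H → C
M → I
I → G
L → N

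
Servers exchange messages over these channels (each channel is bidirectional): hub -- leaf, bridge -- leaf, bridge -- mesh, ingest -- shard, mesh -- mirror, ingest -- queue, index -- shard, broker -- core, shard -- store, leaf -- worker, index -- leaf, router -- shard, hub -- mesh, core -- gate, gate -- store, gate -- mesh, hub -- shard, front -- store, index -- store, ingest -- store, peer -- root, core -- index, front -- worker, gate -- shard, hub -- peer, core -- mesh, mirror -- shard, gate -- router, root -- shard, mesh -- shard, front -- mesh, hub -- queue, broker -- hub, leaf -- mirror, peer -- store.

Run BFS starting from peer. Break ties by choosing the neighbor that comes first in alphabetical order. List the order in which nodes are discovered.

Visit peer; enqueue hub, root, store → queue [hub, root, store]
Visit hub; enqueue broker, leaf, mesh, queue, shard → queue [root, store, broker, leaf, mesh, queue, shard]
Visit root → queue [store, broker, leaf, mesh, queue, shard]
Visit store; enqueue front, gate, index, ingest → queue [broker, leaf, mesh, queue, shard, front, gate, index, ingest]
Visit broker; enqueue core → queue [leaf, mesh, queue, shard, front, gate, index, ingest, core]
Visit leaf; enqueue bridge, mirror, worker → queue [mesh, queue, shard, front, gate, index, ingest, core, bridge, mirror, worker]
Visit mesh → queue [queue, shard, front, gate, index, ingest, core, bridge, mirror, worker]
Visit queue → queue [shard, front, gate, index, ingest, core, bridge, mirror, worker]
Visit shard; enqueue router → queue [front, gate, index, ingest, core, bridge, mirror, worker, router]
Visit front → queue [gate, index, ingest, core, bridge, mirror, worker, router]
Visit gate → queue [index, ingest, core, bridge, mirror, worker, router]
Visit index → queue [ingest, core, bridge, mirror, worker, router]
Visit ingest → queue [core, bridge, mirror, worker, router]
Visit core → queue [bridge, mirror, worker, router]
Visit bridge → queue [mirror, worker, router]
Visit mirror → queue [worker, router]
Visit worker → queue [router]
Visit router → queue []

peer hub root store broker leaf mesh queue shard front gate index ingest core bridge mirror worker router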